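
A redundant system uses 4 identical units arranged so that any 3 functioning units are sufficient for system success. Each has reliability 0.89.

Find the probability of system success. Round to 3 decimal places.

R = Σ_{i=3}^{4} C(4,i) p^i (1−p)^{4−i} with p = 0.89
C(4,3)·0.89^3·0.11^1 = 0.31019
C(4,4)·0.89^4·0.11^0 = 0.62742
Sum = 0.938

0.938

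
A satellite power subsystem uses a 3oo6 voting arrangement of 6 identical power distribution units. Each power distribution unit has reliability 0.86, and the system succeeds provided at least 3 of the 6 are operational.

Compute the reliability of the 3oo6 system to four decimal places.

0.9955

R = Σ_{i=3}^{6} C(6,i) p^i (1−p)^{6−i} with p = 0.86
C(6,3)·0.86^3·0.14^3 = 0.034907
C(6,4)·0.86^4·0.14^2 = 0.160820
C(6,5)·0.86^5·0.14^1 = 0.395159
C(6,6)·0.86^6·0.14^0 = 0.404567
Sum = 0.9955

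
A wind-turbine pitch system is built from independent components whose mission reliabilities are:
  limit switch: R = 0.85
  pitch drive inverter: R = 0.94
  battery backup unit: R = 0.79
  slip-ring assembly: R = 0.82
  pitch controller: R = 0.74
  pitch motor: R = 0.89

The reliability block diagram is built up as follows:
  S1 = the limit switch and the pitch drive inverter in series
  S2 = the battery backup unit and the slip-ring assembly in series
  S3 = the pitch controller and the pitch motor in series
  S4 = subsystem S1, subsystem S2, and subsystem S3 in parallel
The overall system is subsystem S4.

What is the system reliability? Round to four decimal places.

Series (limit switch and pitch drive inverter): 0.850000 × 0.940000 = 0.799000
Series (battery backup unit and slip-ring assembly): 0.790000 × 0.820000 = 0.647800
Series (pitch controller and pitch motor): 0.740000 × 0.890000 = 0.658600
Parallel ([0.799000], [0.647800], and [0.658600]): 1 − (1 − 0.799000)(1 − 0.647800)(1 − 0.658600) = 0.9758

0.9758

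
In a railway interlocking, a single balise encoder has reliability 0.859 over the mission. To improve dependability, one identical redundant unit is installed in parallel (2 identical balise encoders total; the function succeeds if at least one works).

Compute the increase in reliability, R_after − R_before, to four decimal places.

R_before = 0.859
R_after = 1 − (1 − 0.859)^2 = 0.9801
ΔR = 0.9801 − 0.859 = 0.1211

0.1211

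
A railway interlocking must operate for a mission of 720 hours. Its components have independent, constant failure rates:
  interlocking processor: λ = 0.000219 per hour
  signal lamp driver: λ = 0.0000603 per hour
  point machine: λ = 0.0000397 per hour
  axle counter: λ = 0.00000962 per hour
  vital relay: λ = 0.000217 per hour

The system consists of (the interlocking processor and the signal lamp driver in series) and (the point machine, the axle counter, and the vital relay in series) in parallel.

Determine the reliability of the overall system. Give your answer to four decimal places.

0.9682

R(interlocking processor) = exp(−0.000219 × 720) = 0.854123
R(signal lamp driver) = exp(−0.0000603 × 720) = 0.957513
R(point machine) = exp(−0.0000397 × 720) = 0.971821
R(axle counter) = exp(−0.00000962 × 720) = 0.993098
R(vital relay) = exp(−0.000217 × 720) = 0.855354
Series (interlocking processor and signal lamp driver): 0.854123 × 0.957513 = 0.817834
Series (point machine, axle counter, and vital relay): 0.971821 × 0.993098 × 0.855354 = 0.825514
Parallel ([0.817834] and [0.825514]): 1 − (1 − 0.817834)(1 − 0.825514) = 0.9682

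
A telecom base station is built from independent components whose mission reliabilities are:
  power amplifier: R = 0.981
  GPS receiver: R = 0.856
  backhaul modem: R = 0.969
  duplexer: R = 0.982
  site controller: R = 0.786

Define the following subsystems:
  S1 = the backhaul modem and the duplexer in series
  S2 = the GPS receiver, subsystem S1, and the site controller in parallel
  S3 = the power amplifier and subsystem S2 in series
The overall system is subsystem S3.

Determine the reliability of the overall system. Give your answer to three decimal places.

Series (backhaul modem and duplexer): 0.96900 × 0.98200 = 0.95156
Parallel (GPS receiver, [0.95156], and site controller): 1 − (1 − 0.85600)(1 − 0.95156)(1 − 0.78600) = 0.99851
Series (power amplifier and [0.99851]): 0.98100 × 0.99851 = 0.980

0.980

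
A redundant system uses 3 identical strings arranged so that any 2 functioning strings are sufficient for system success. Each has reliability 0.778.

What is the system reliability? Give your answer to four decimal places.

R = Σ_{i=2}^{3} C(3,i) p^i (1−p)^{3−i} with p = 0.778
C(3,2)·0.778^2·0.222^1 = 0.403119
C(3,3)·0.778^3·0.222^0 = 0.470911
Sum = 0.8740

0.8740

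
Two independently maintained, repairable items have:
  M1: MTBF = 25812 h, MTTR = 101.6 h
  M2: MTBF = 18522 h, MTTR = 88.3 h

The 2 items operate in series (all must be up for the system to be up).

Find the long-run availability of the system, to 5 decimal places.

0.99135

A(M1) = MTBF/(MTBF+MTTR) = 25812/(25812+101.6) = 0.996079
A(M2) = MTBF/(MTBF+MTTR) = 18522/(18522+88.3) = 0.995255
Series availability: 0.996079 × 0.995255 = 0.99135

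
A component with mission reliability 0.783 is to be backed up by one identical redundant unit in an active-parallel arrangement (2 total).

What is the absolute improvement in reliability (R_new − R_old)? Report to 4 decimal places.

0.1699

R_before = 0.783
R_after = 1 − (1 − 0.783)^2 = 0.9529
ΔR = 0.9529 − 0.783 = 0.1699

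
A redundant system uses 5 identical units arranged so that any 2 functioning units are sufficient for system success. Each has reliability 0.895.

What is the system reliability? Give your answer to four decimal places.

R = Σ_{i=2}^{5} C(5,i) p^i (1−p)^{5−i} with p = 0.895
C(5,2)·0.895^2·0.105^3 = 0.009273
C(5,3)·0.895^3·0.105^2 = 0.079040
C(5,4)·0.895^4·0.105^1 = 0.336862
C(5,5)·0.895^5·0.105^0 = 0.574269
Sum = 0.9994

0.9994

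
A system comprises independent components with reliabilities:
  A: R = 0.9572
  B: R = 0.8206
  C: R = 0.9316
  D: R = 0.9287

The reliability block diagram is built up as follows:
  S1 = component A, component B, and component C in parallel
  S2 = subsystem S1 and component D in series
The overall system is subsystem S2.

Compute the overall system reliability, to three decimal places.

Parallel (A, B, and C): 1 − (1 − 0.95720)(1 − 0.82060)(1 − 0.93160) = 0.99947
Series ([0.99947] and D): 0.99947 × 0.92870 = 0.928

0.928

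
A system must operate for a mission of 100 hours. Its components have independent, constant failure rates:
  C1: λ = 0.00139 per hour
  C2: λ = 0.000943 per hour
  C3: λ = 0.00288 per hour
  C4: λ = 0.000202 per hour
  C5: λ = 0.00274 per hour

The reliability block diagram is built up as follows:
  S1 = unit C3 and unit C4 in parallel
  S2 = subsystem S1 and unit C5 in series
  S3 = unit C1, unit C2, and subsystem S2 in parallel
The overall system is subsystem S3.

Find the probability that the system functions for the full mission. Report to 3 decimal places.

R(C1) = exp(−0.00139 × 100) = 0.87023
R(C2) = exp(−0.000943 × 100) = 0.91001
R(C3) = exp(−0.00288 × 100) = 0.74976
R(C4) = exp(−0.000202 × 100) = 0.98000
R(C5) = exp(−0.00274 × 100) = 0.76033
Parallel (C3 and C4): 1 − (1 − 0.74976)(1 − 0.98000) = 0.99500
Series ([0.99500] and C5): 0.99500 × 0.76033 = 0.75653
Parallel (C1, C2, and [0.75653]): 1 − (1 − 0.87023)(1 − 0.91001)(1 − 0.75653) = 0.997

0.997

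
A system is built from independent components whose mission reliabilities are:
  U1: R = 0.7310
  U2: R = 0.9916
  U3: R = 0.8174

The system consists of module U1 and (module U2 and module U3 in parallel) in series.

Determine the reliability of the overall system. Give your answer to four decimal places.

Parallel (U2 and U3): 1 − (1 − 0.991600)(1 − 0.817400) = 0.998466
Series (U1 and [0.998466]): 0.731000 × 0.998466 = 0.7299

0.7299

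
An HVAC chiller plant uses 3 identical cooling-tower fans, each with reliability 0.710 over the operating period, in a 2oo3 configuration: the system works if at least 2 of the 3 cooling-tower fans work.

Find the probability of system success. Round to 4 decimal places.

0.7965

R = Σ_{i=2}^{3} C(3,i) p^i (1−p)^{3−i} with p = 0.710
C(3,2)·0.710^2·0.290^1 = 0.438567
C(3,3)·0.710^3·0.290^0 = 0.357911
Sum = 0.7965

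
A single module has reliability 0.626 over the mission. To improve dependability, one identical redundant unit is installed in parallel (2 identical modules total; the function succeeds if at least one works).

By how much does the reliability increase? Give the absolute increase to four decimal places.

0.2341

R_before = 0.626
R_after = 1 − (1 − 0.626)^2 = 0.8601
ΔR = 0.8601 − 0.626 = 0.2341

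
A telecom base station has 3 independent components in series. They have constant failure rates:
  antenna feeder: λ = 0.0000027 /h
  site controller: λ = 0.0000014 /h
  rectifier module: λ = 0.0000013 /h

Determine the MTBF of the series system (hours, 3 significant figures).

Series of exponential components: λ_sys = Σ λ_i
λ_sys = 0.0000027 + 0.0000014 + 0.0000013 = 5.4000e-06 /h
MTBF = 1 / λ_sys = 185000 h

185000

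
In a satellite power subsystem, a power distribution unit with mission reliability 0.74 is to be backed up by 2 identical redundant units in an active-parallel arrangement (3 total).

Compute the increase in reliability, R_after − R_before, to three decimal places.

0.242

R_before = 0.74
R_after = 1 − (1 − 0.74)^3 = 0.982
ΔR = 0.982 − 0.74 = 0.242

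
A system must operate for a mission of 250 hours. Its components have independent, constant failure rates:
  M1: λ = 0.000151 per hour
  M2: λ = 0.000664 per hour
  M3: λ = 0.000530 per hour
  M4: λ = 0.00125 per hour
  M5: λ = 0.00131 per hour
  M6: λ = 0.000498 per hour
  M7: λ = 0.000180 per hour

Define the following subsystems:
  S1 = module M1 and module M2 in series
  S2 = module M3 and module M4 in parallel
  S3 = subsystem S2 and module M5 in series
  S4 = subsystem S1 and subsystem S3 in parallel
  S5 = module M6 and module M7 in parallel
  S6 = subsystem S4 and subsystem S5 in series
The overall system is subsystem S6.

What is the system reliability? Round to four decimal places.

R(M1) = exp(−0.000151 × 250) = 0.962954
R(M2) = exp(−0.000664 × 250) = 0.847046
R(M3) = exp(−0.000530 × 250) = 0.875903
R(M4) = exp(−0.00125 × 250) = 0.731616
R(M5) = exp(−0.00131 × 250) = 0.720723
R(M6) = exp(−0.000498 × 250) = 0.882938
R(M7) = exp(−0.000180 × 250) = 0.955997
Series (M1 and M2): 0.962954 × 0.847046 = 0.815666
Parallel (M3 and M4): 1 − (1 − 0.875903)(1 − 0.731616) = 0.966694
Series ([0.966694] and M5): 0.966694 × 0.720723 = 0.696719
Parallel ([0.815666] and [0.696719]): 1 − (1 − 0.815666)(1 − 0.696719) = 0.944095
Parallel (M6 and M7): 1 − (1 − 0.882938)(1 − 0.955997) = 0.994849
Series ([0.944095] and [0.994849]): 0.944095 × 0.994849 = 0.9392

0.9392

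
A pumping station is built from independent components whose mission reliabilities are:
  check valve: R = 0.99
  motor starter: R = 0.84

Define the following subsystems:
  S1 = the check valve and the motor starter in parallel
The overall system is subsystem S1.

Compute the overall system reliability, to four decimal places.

0.9984

Parallel (check valve and motor starter): 1 − (1 − 0.990000)(1 − 0.840000) = 0.9984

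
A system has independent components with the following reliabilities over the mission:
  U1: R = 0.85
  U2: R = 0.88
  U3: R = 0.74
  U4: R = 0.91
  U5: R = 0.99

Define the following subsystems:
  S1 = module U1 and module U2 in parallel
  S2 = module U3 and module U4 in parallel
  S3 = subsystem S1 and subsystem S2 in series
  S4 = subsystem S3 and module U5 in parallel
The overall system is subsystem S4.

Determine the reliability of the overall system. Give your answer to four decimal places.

0.9996

Parallel (U1 and U2): 1 − (1 − 0.850000)(1 − 0.880000) = 0.982000
Parallel (U3 and U4): 1 − (1 − 0.740000)(1 − 0.910000) = 0.976600
Series ([0.982000] and [0.976600]): 0.982000 × 0.976600 = 0.959021
Parallel ([0.959021] and U5): 1 − (1 − 0.959021)(1 − 0.990000) = 0.9996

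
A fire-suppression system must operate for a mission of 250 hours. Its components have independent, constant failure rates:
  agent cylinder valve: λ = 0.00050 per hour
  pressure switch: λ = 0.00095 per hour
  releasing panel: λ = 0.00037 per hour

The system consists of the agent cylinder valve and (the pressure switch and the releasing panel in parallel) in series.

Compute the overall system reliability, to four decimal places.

0.8660

R(agent cylinder valve) = exp(−0.00050 × 250) = 0.882497
R(pressure switch) = exp(−0.00095 × 250) = 0.788597
R(releasing panel) = exp(−0.00037 × 250) = 0.911649
Parallel (pressure switch and releasing panel): 1 − (1 − 0.788597)(1 − 0.911649) = 0.981322
Series (agent cylinder valve and [0.981322]): 0.882497 × 0.981322 = 0.8660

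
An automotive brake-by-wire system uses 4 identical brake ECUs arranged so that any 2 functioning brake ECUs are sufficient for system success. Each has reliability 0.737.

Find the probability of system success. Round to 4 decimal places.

R = Σ_{i=2}^{4} C(4,i) p^i (1−p)^{4−i} with p = 0.737
C(4,2)·0.737^2·0.263^2 = 0.225423
C(4,3)·0.737^3·0.263^1 = 0.421132
C(4,4)·0.737^4·0.263^0 = 0.295033
Sum = 0.9416

0.9416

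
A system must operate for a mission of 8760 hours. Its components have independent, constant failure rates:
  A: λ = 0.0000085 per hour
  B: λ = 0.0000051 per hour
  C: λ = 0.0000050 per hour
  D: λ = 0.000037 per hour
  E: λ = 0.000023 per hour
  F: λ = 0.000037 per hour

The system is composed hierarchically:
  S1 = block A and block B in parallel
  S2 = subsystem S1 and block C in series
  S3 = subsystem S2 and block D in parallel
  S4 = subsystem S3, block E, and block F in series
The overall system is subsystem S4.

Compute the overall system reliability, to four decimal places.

R(A) = exp(−0.0000085 × 8760) = 0.928245
R(B) = exp(−0.0000051 × 8760) = 0.956307
R(C) = exp(−0.0000050 × 8760) = 0.957145
R(D) = exp(−0.000037 × 8760) = 0.723163
R(E) = exp(−0.000023 × 8760) = 0.817520
R(F) = exp(−0.000037 × 8760) = 0.723163
Parallel (A and B): 1 − (1 − 0.928245)(1 − 0.956307) = 0.996865
Series ([0.996865] and C): 0.996865 × 0.957145 = 0.954144
Parallel ([0.954144] and D): 1 − (1 − 0.954144)(1 − 0.723163) = 0.987305
Series ([0.987305], E, and F): 0.987305 × 0.817520 × 0.723163 = 0.5837

0.5837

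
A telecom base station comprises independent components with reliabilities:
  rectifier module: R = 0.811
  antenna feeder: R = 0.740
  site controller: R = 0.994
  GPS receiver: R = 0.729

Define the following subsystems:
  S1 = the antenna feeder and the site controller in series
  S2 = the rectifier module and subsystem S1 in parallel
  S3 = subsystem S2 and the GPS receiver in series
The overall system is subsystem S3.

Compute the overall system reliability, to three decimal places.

Series (antenna feeder and site controller): 0.74000 × 0.99400 = 0.73556
Parallel (rectifier module and [0.73556]): 1 − (1 − 0.81100)(1 − 0.73556) = 0.95002
Series ([0.95002] and GPS receiver): 0.95002 × 0.72900 = 0.693

0.693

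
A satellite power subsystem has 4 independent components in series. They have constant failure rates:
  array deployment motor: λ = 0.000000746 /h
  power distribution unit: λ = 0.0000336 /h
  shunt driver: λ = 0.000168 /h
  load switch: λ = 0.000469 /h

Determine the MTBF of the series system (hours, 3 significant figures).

Series of exponential components: λ_sys = Σ λ_i
λ_sys = 0.000000746 + 0.0000336 + 0.000168 + 0.000469 = 6.7135e-04 /h
MTBF = 1 / λ_sys = 1490 h

1490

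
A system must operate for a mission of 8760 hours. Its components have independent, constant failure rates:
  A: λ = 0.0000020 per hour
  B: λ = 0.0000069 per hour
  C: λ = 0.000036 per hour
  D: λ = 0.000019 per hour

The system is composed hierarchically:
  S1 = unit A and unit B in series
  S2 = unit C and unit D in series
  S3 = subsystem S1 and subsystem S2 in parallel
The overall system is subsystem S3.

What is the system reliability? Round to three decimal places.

R(A) = exp(−0.0000020 × 8760) = 0.98263
R(B) = exp(−0.0000069 × 8760) = 0.94135
R(C) = exp(−0.000036 × 8760) = 0.72953
R(D) = exp(−0.000019 × 8760) = 0.84667
Series (A and B): 0.98263 × 0.94135 = 0.92500
Series (C and D): 0.72953 × 0.84667 = 0.61767
Parallel ([0.92500] and [0.61767]): 1 − (1 − 0.92500)(1 − 0.61767) = 0.971

0.971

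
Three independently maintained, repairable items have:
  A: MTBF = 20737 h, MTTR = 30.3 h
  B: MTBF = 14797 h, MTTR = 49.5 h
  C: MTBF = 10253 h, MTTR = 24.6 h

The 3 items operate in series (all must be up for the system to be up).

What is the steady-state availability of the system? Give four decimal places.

A(A) = MTBF/(MTBF+MTTR) = 20737/(20737+30.3) = 0.998541
A(B) = MTBF/(MTBF+MTTR) = 14797/(14797+49.5) = 0.996666
A(C) = MTBF/(MTBF+MTTR) = 10253/(10253+24.6) = 0.997606
Series availability: 0.998541 × 0.996666 × 0.997606 = 0.9928

0.9928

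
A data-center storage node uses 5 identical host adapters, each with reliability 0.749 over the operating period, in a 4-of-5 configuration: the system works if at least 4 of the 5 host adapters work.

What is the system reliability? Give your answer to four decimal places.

R = Σ_{i=4}^{5} C(5,i) p^i (1−p)^{5−i} with p = 0.749
C(5,4)·0.749^4·0.251^1 = 0.394976
C(5,5)·0.749^5·0.251^0 = 0.235727
Sum = 0.6307

0.6307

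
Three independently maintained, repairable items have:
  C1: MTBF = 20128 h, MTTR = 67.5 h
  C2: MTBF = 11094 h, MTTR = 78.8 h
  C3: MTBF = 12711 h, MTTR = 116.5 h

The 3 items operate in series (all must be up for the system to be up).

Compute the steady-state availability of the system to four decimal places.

A(C1) = MTBF/(MTBF+MTTR) = 20128/(20128+67.5) = 0.996658
A(C2) = MTBF/(MTBF+MTTR) = 11094/(11094+78.8) = 0.992947
A(C3) = MTBF/(MTBF+MTTR) = 12711/(12711+116.5) = 0.990918
Series availability: 0.996658 × 0.992947 × 0.990918 = 0.9806

0.9806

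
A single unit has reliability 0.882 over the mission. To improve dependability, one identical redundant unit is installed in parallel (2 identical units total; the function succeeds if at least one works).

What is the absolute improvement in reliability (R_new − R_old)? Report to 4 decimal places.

R_before = 0.882
R_after = 1 − (1 − 0.882)^2 = 0.9861
ΔR = 0.9861 − 0.882 = 0.1041

0.1041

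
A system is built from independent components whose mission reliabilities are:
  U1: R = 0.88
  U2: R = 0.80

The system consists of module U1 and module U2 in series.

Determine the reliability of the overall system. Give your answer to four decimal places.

0.7040

Series (U1 and U2): 0.880000 × 0.800000 = 0.7040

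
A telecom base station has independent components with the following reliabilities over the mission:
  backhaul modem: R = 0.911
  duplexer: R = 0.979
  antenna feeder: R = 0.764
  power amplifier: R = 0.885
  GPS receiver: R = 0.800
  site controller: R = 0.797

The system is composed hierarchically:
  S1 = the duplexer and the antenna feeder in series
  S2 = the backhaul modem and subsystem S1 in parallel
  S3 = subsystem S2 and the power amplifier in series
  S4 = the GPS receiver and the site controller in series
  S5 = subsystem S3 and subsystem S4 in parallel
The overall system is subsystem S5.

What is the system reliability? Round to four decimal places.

0.9511

Series (duplexer and antenna feeder): 0.979000 × 0.764000 = 0.747956
Parallel (backhaul modem and [0.747956]): 1 − (1 − 0.911000)(1 − 0.747956) = 0.977568
Series ([0.977568] and power amplifier): 0.977568 × 0.885000 = 0.865148
Series (GPS receiver and site controller): 0.800000 × 0.797000 = 0.637600
Parallel ([0.865148] and [0.637600]): 1 − (1 − 0.865148)(1 − 0.637600) = 0.9511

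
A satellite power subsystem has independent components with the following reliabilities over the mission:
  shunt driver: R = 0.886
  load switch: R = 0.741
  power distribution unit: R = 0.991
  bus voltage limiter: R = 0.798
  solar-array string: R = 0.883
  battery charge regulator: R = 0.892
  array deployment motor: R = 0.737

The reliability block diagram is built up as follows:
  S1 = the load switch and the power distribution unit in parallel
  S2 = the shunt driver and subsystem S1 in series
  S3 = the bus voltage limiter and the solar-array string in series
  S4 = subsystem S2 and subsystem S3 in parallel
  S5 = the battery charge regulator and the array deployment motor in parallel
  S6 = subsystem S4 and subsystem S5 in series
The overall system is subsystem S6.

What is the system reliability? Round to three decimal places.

Parallel (load switch and power distribution unit): 1 − (1 − 0.74100)(1 − 0.99100) = 0.99767
Series (shunt driver and [0.99767]): 0.88600 × 0.99767 = 0.88394
Series (bus voltage limiter and solar-array string): 0.79800 × 0.88300 = 0.70463
Parallel ([0.88394] and [0.70463]): 1 − (1 − 0.88394)(1 − 0.70463) = 0.96572
Parallel (battery charge regulator and array deployment motor): 1 − (1 − 0.89200)(1 − 0.73700) = 0.97160
Series ([0.96572] and [0.97160]): 0.96572 × 0.97160 = 0.938

0.938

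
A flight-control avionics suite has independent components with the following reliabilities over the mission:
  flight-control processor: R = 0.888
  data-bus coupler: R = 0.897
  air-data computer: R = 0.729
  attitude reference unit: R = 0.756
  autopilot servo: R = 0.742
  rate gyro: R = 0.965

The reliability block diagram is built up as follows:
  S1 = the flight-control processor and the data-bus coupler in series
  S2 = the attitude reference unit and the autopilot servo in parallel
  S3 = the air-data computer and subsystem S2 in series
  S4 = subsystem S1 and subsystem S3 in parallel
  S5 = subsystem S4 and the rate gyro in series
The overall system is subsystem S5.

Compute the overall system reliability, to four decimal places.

0.9028

Series (flight-control processor and data-bus coupler): 0.888000 × 0.897000 = 0.796536
Parallel (attitude reference unit and autopilot servo): 1 − (1 − 0.756000)(1 − 0.742000) = 0.937048
Series (air-data computer and [0.937048]): 0.729000 × 0.937048 = 0.683108
Parallel ([0.796536] and [0.683108]): 1 − (1 − 0.796536)(1 − 0.683108) = 0.935524
Series ([0.935524] and rate gyro): 0.935524 × 0.965000 = 0.9028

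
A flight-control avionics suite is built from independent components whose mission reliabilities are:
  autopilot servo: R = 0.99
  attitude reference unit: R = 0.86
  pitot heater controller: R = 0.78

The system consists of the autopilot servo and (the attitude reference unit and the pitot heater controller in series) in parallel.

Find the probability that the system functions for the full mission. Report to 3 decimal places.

Series (attitude reference unit and pitot heater controller): 0.86000 × 0.78000 = 0.67080
Parallel (autopilot servo and [0.67080]): 1 − (1 − 0.99000)(1 − 0.67080) = 0.997

0.997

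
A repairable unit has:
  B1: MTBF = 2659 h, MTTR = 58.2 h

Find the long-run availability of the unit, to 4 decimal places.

0.9786

A(B1) = MTBF/(MTBF+MTTR) = 2659/(2659+58.2) = 0.9786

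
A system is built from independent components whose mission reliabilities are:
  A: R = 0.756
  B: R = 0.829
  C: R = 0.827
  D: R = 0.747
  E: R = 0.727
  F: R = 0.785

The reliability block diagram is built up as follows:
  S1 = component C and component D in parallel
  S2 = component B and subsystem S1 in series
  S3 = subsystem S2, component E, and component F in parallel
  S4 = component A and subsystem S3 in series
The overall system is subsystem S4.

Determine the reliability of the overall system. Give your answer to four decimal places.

Parallel (C and D): 1 − (1 − 0.827000)(1 − 0.747000) = 0.956231
Series (B and [0.956231]): 0.829000 × 0.956231 = 0.792715
Parallel ([0.792715], E, and F): 1 − (1 − 0.792715)(1 − 0.727000)(1 − 0.785000) = 0.987833
Series (A and [0.987833]): 0.756000 × 0.987833 = 0.7468

0.7468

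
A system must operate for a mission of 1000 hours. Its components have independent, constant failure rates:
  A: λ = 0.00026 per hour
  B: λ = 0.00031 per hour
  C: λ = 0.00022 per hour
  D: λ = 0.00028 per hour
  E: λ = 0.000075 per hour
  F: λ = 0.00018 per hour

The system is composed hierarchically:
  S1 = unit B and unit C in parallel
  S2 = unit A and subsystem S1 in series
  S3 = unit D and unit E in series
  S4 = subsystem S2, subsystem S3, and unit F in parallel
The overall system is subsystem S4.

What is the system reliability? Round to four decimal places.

0.9867

R(A) = exp(−0.00026 × 1000) = 0.771052
R(B) = exp(−0.00031 × 1000) = 0.733447
R(C) = exp(−0.00022 × 1000) = 0.802519
R(D) = exp(−0.00028 × 1000) = 0.755784
R(E) = exp(−0.000075 × 1000) = 0.927743
R(F) = exp(−0.00018 × 1000) = 0.835270
Parallel (B and C): 1 − (1 − 0.733447)(1 − 0.802519) = 0.947361
Series (A and [0.947361]): 0.771052 × 0.947361 = 0.730465
Series (D and E): 0.755784 × 0.927743 = 0.701173
Parallel ([0.730465], [0.701173], and F): 1 − (1 − 0.730465)(1 − 0.701173)(1 − 0.835270) = 0.9867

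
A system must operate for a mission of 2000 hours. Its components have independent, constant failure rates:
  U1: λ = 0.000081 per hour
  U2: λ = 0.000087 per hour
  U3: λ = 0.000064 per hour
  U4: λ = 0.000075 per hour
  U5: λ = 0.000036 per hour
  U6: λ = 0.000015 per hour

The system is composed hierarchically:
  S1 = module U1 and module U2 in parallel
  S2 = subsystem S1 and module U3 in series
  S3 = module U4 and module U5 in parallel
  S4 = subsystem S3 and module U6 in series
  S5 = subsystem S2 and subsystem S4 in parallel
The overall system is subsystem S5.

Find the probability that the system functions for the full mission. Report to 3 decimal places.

0.995

R(U1) = exp(−0.000081 × 2000) = 0.85044
R(U2) = exp(−0.000087 × 2000) = 0.84030
R(U3) = exp(−0.000064 × 2000) = 0.87985
R(U4) = exp(−0.000075 × 2000) = 0.86071
R(U5) = exp(−0.000036 × 2000) = 0.93053
R(U6) = exp(−0.000015 × 2000) = 0.97045
Parallel (U1 and U2): 1 − (1 − 0.85044)(1 − 0.84030) = 0.97612
Series ([0.97612] and U3): 0.97612 × 0.87985 = 0.85884
Parallel (U4 and U5): 1 − (1 − 0.86071)(1 − 0.93053) = 0.99032
Series ([0.99032] and U6): 0.99032 × 0.97045 = 0.96106
Parallel ([0.85884] and [0.96106]): 1 − (1 − 0.85884)(1 − 0.96106) = 0.995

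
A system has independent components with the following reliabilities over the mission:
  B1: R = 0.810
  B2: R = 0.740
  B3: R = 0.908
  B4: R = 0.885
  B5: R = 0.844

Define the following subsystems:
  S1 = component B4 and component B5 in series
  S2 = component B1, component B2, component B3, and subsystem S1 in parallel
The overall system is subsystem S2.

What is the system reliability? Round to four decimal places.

0.9988

Series (B4 and B5): 0.885000 × 0.844000 = 0.746940
Parallel (B1, B2, B3, and [0.746940]): 1 − (1 − 0.810000)(1 − 0.740000)(1 − 0.908000)(1 − 0.746940) = 0.9988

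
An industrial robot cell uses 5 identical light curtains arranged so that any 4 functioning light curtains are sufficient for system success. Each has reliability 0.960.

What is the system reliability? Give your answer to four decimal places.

R = Σ_{i=4}^{5} C(5,i) p^i (1−p)^{5−i} with p = 0.960
C(5,4)·0.960^4·0.040^1 = 0.169869
C(5,5)·0.960^5·0.040^0 = 0.815373
Sum = 0.9852

0.9852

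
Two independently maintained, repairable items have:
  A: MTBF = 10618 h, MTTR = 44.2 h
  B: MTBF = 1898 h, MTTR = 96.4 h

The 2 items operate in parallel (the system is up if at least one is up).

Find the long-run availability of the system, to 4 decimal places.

0.9998

A(A) = MTBF/(MTBF+MTTR) = 10618/(10618+44.2) = 0.995855
A(B) = MTBF/(MTBF+MTTR) = 1898/(1898+96.4) = 0.951665
Parallel availability: 1 − (1 − 0.995855)(1 − 0.951665) = 0.9998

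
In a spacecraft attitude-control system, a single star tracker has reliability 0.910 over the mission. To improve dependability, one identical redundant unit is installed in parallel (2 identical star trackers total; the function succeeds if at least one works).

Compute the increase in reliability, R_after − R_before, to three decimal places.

R_before = 0.910
R_after = 1 − (1 − 0.910)^2 = 0.992
ΔR = 0.992 − 0.910 = 0.082

0.082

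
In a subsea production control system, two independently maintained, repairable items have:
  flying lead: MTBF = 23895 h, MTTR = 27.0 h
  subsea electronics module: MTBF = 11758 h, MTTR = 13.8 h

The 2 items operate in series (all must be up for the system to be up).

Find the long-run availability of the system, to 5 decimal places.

A(flying lead) = MTBF/(MTBF+MTTR) = 23895/(23895+27.0) = 0.998871
A(subsea electronics module) = MTBF/(MTBF+MTTR) = 11758/(11758+13.8) = 0.998828
Series availability: 0.998871 × 0.998828 = 0.99770

0.99770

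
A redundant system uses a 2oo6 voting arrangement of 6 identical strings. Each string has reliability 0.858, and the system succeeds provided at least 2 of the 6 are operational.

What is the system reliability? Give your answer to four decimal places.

R = Σ_{i=2}^{6} C(6,i) p^i (1−p)^{6−i} with p = 0.858
C(6,2)·0.858^2·0.142^4 = 0.004490
C(6,3)·0.858^3·0.142^3 = 0.036171
C(6,4)·0.858^4·0.142^2 = 0.163914
C(6,5)·0.858^5·0.142^1 = 0.396165
C(6,6)·0.858^6·0.142^0 = 0.398955
Sum = 0.9997

0.9997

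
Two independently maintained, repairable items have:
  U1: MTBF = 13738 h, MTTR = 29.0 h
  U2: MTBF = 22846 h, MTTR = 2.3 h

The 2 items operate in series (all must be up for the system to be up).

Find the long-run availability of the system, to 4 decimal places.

A(U1) = MTBF/(MTBF+MTTR) = 13738/(13738+29.0) = 0.997894
A(U2) = MTBF/(MTBF+MTTR) = 22846/(22846+2.3) = 0.999899
Series availability: 0.997894 × 0.999899 = 0.9978

0.9978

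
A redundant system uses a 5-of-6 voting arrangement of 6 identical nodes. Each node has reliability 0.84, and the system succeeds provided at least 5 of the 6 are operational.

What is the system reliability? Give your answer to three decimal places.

0.753

R = Σ_{i=5}^{6} C(6,i) p^i (1−p)^{6−i} with p = 0.84
C(6,5)·0.84^5·0.16^1 = 0.40148
C(6,6)·0.84^6·0.16^0 = 0.35130
Sum = 0.753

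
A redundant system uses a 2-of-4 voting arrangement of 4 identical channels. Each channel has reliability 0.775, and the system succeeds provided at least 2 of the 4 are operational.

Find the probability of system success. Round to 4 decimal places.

0.9621

R = Σ_{i=2}^{4} C(4,i) p^i (1−p)^{4−i} with p = 0.775
C(4,2)·0.775^2·0.225^2 = 0.182440
C(4,3)·0.775^3·0.225^1 = 0.418936
C(4,4)·0.775^4·0.225^0 = 0.360750
Sum = 0.9621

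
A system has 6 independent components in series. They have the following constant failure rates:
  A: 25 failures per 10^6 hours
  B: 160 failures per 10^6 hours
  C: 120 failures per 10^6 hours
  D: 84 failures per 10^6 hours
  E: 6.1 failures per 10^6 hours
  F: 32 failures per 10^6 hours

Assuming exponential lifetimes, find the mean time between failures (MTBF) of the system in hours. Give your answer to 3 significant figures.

2340

Series of exponential components: λ_sys = Σ λ_i
λ_sys = 0.000025 + 0.00016 + 0.00012 + 0.000084 + 0.0000061 + 0.000032 = 4.2710e-04 /h
MTBF = 1 / λ_sys = 2340 h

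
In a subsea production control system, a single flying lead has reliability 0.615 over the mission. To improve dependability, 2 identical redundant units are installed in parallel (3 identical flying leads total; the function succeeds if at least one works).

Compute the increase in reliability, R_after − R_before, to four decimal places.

0.3279

R_before = 0.615
R_after = 1 − (1 − 0.615)^3 = 0.9429
ΔR = 0.9429 − 0.615 = 0.3279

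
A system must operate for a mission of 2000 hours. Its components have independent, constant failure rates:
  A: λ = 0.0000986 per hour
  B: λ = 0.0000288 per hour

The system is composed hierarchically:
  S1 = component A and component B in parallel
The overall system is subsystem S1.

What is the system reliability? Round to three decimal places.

R(A) = exp(−0.0000986 × 2000) = 0.82103
R(B) = exp(−0.0000288 × 2000) = 0.94403
Parallel (A and B): 1 − (1 − 0.82103)(1 − 0.94403) = 0.990

0.990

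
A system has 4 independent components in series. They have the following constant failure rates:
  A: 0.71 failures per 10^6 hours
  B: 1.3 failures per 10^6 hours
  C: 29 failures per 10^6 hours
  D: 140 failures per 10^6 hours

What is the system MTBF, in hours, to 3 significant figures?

Series of exponential components: λ_sys = Σ λ_i
λ_sys = 0.00000071 + 0.0000013 + 0.000029 + 0.00014 = 1.7101e-04 /h
MTBF = 1 / λ_sys = 5850 h

5850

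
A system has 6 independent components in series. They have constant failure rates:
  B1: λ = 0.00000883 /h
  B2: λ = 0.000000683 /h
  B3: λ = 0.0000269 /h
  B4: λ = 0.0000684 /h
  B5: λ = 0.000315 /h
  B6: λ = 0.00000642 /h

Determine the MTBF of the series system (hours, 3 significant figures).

2350

Series of exponential components: λ_sys = Σ λ_i
λ_sys = 0.00000883 + 0.000000683 + 0.0000269 + 0.0000684 + 0.000315 + 0.00000642 = 4.2623e-04 /h
MTBF = 1 / λ_sys = 2350 h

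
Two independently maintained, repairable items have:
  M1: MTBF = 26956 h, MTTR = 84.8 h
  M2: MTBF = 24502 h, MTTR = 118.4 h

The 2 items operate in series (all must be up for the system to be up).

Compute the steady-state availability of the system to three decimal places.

0.992

A(M1) = MTBF/(MTBF+MTTR) = 26956/(26956+84.8) = 0.996864
A(M2) = MTBF/(MTBF+MTTR) = 24502/(24502+118.4) = 0.995191
Series availability: 0.996864 × 0.995191 = 0.992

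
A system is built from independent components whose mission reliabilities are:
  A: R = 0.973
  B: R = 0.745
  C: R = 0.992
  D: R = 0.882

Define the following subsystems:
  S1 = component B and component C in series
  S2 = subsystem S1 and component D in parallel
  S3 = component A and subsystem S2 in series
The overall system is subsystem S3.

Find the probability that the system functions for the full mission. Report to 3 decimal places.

0.943

Series (B and C): 0.74500 × 0.99200 = 0.73904
Parallel ([0.73904] and D): 1 − (1 − 0.73904)(1 − 0.88200) = 0.96921
Series (A and [0.96921]): 0.97300 × 0.96921 = 0.943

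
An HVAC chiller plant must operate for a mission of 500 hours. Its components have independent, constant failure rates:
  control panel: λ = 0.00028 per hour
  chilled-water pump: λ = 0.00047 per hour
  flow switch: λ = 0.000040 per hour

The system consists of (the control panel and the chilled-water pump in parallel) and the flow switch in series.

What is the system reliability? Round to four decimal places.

R(control panel) = exp(−0.00028 × 500) = 0.869358
R(chilled-water pump) = exp(−0.00047 × 500) = 0.790571
R(flow switch) = exp(−0.000040 × 500) = 0.980199
Parallel (control panel and chilled-water pump): 1 − (1 − 0.869358)(1 − 0.790571) = 0.972640
Series ([0.972640] and flow switch): 0.972640 × 0.980199 = 0.9534

0.9534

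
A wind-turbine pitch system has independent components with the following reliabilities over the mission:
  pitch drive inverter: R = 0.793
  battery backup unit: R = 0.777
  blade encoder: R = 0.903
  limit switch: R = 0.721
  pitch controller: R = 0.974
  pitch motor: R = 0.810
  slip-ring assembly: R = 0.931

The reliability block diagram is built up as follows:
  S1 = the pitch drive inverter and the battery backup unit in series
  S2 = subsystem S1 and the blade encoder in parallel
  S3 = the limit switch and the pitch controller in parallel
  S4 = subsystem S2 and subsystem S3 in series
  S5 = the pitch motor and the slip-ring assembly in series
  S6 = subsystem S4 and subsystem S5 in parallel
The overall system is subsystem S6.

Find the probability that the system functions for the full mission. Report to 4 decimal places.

Series (pitch drive inverter and battery backup unit): 0.793000 × 0.777000 = 0.616161
Parallel ([0.616161] and blade encoder): 1 − (1 − 0.616161)(1 − 0.903000) = 0.962768
Parallel (limit switch and pitch controller): 1 − (1 − 0.721000)(1 − 0.974000) = 0.992746
Series ([0.962768] and [0.992746]): 0.962768 × 0.992746 = 0.955784
Series (pitch motor and slip-ring assembly): 0.810000 × 0.931000 = 0.754110
Parallel ([0.955784] and [0.754110]): 1 − (1 − 0.955784)(1 − 0.754110) = 0.9891

0.9891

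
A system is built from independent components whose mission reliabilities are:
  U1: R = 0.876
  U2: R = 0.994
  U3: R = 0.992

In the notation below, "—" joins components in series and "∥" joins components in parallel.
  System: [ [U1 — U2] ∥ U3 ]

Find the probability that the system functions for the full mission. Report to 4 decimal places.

Series (U1 and U2): 0.876000 × 0.994000 = 0.870744
Parallel ([0.870744] and U3): 1 − (1 − 0.870744)(1 − 0.992000) = 0.9990

0.9990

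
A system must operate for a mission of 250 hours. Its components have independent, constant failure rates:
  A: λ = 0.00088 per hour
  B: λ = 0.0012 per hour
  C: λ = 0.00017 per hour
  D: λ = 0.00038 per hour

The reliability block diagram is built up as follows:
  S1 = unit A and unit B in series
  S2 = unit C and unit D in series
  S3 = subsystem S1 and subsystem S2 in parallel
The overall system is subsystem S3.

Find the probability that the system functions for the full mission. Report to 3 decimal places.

R(A) = exp(−0.00088 × 250) = 0.80252
R(B) = exp(−0.0012 × 250) = 0.74082
R(C) = exp(−0.00017 × 250) = 0.95839
R(D) = exp(−0.00038 × 250) = 0.90937
Series (A and B): 0.80252 × 0.74082 = 0.59452
Series (C and D): 0.95839 × 0.90937 = 0.87153
Parallel ([0.59452] and [0.87153]): 1 − (1 − 0.59452)(1 − 0.87153) = 0.948

0.948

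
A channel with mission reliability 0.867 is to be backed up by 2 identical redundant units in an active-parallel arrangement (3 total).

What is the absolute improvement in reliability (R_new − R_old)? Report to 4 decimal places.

R_before = 0.867
R_after = 1 − (1 − 0.867)^3 = 0.9976
ΔR = 0.9976 − 0.867 = 0.1306

0.1306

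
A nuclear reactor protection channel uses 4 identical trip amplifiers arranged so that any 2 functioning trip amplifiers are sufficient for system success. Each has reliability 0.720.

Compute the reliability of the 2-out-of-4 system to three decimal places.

0.931

R = Σ_{i=2}^{4} C(4,i) p^i (1−p)^{4−i} with p = 0.720
C(4,2)·0.720^2·0.280^2 = 0.24386
C(4,3)·0.720^3·0.280^1 = 0.41804
C(4,4)·0.720^4·0.280^0 = 0.26874
Sum = 0.931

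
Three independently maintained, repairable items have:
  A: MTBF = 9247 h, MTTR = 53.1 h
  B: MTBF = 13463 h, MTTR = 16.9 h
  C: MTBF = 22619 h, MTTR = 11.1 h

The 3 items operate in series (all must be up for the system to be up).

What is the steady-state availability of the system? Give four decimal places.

0.9926

A(A) = MTBF/(MTBF+MTTR) = 9247/(9247+53.1) = 0.994290
A(B) = MTBF/(MTBF+MTTR) = 13463/(13463+16.9) = 0.998746
A(C) = MTBF/(MTBF+MTTR) = 22619/(22619+11.1) = 0.999510
Series availability: 0.994290 × 0.998746 × 0.999510 = 0.9926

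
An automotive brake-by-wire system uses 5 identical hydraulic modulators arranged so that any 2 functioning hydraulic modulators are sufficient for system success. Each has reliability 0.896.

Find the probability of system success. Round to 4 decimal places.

0.9995

R = Σ_{i=2}^{5} C(5,i) p^i (1−p)^{5−i} with p = 0.896
C(5,2)·0.896^2·0.104^3 = 0.009031
C(5,3)·0.896^3·0.104^2 = 0.077802
C(5,4)·0.896^4·0.104^1 = 0.335147
C(5,5)·0.896^5·0.104^0 = 0.577484
Sum = 0.9995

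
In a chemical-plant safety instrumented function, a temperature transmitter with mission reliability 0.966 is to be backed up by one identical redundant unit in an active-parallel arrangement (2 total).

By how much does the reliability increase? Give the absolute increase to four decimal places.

R_before = 0.966
R_after = 1 − (1 − 0.966)^2 = 0.9988
ΔR = 0.9988 − 0.966 = 0.0328

0.0328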